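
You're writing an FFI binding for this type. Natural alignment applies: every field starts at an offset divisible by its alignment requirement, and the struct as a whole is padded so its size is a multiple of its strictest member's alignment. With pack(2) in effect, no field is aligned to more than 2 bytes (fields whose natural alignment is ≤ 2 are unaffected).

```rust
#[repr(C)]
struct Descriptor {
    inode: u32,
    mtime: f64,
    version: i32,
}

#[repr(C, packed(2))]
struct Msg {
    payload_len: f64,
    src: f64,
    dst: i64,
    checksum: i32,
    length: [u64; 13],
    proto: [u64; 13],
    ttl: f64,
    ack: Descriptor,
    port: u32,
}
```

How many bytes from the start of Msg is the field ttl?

236

Descriptor: 0..4  inode  (4B, 4-aligned); 4..8  -- padding (4B); 8..16  mtime  (8B, 8-aligned); 16..20  version  (4B, 4-aligned); 20..24  -- tail padding (4B); sizeof = 24, alignof = 8
0..8  payload_len  (8B, 2-aligned)
8..16  src  (8B, 2-aligned)
16..24  dst  (8B, 2-aligned)
24..28  checksum  (4B, 2-aligned)
28..132  length  (104B, 2-aligned)
132..236  proto  (104B, 2-aligned)
236..244  ttl  (8B, 2-aligned)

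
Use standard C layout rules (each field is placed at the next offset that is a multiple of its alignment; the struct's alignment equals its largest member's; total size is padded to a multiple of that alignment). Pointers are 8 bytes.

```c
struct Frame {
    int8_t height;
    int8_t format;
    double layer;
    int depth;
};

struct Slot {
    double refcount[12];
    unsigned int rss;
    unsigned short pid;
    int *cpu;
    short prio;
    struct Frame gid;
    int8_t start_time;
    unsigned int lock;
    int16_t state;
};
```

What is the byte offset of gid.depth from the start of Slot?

Frame: height at 0 (size 1, align 1) → ends 1; format at 1 (size 1, align 1) → ends 2; pad 6 to align 8 for layer; layer at 8 (size 8, align 8) → ends 16; depth at 16 (size 4, align 4) → ends 20; tail pad 4 to reach multiple of 8; total 24 bytes, alignment 8
refcount at 0 (size 96, align 8) → ends 96
rss at 96 (size 4, align 4) → ends 100
pid at 100 (size 2, align 2) → ends 102
pad 2 to align 8 for cpu
cpu at 104 (size 8, align 8) → ends 112
prio at 112 (size 2, align 2) → ends 114
pad 6 to align 8 for gid
gid at 120 (size 24, align 8) → ends 144
within Frame: depth at 16
120 + 16 = 136

136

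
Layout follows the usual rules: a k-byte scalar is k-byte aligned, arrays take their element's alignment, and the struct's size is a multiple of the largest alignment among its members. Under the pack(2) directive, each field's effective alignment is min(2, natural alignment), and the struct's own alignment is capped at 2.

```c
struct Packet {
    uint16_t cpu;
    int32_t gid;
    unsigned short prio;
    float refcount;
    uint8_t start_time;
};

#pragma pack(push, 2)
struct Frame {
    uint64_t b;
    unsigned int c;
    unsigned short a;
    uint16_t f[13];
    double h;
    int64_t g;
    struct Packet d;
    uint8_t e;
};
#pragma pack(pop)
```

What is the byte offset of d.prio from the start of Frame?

64

Packet: 0..2  cpu  (2B, 2-aligned); 2..4  -- padding (2B); 4..8  gid  (4B, 4-aligned); 8..10  prio  (2B, 2-aligned); 10..12  -- padding (2B); 12..16  refcount  (4B, 4-aligned); 16..17  start_time  (1B, 1-aligned); 17..20  -- tail padding (3B); sizeof = 20, alignof = 4
0..8  b  (8B, 2-aligned)
8..12  c  (4B, 2-aligned)
12..14  a  (2B, 2-aligned)
14..40  f  (26B, 2-aligned)
40..48  h  (8B, 2-aligned)
48..56  g  (8B, 2-aligned)
56..76  d  (20B, 2-aligned)
within Packet: prio at 8
56 + 8 = 64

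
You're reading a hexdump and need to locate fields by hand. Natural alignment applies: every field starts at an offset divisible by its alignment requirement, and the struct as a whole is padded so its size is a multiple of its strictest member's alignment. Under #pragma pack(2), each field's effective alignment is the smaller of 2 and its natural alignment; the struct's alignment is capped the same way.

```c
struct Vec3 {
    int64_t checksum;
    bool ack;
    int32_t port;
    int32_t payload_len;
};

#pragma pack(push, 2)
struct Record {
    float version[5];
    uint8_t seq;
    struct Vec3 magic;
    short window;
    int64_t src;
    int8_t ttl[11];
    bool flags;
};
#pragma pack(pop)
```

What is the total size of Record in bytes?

68

Vec3: 0..8  checksum  (8B, 8-aligned); 8..9  ack  (1B, 1-aligned); 9..12  -- padding (3B); 12..16  port  (4B, 4-aligned); 16..20  payload_len  (4B, 4-aligned); 20..24  -- tail padding (4B); sizeof = 24, alignof = 8
0..20  version  (20B, 2-aligned)
20..21  seq  (1B, 1-aligned)
21..22  -- padding (1B)
22..46  magic  (24B, 2-aligned)
46..48  window  (2B, 2-aligned)
48..56  src  (8B, 2-aligned)
56..67  ttl  (11B, 1-aligned)
67..68  flags  (1B, 1-aligned)
sizeof = 68, alignof = 2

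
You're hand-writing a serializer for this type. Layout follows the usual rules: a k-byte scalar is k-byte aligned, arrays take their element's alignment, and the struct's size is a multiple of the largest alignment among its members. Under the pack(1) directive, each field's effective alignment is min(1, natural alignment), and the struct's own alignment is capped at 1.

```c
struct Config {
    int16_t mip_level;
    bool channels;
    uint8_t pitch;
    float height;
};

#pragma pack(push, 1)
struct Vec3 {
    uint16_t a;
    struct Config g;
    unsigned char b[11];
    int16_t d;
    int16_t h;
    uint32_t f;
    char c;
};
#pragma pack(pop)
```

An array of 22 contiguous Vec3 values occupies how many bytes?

Config: mip_level at 0 (size 2, align 2) → ends 2; channels at 2 (size 1, align 1) → ends 3; pitch at 3 (size 1, align 1) → ends 4; height at 4 (size 4, align 4) → ends 8; total 8 bytes, alignment 4
a at 0 (size 2, align 1) → ends 2
g at 2 (size 8, align 1) → ends 10
b at 10 (size 11, align 1) → ends 21
d at 21 (size 2, align 1) → ends 23
h at 23 (size 2, align 1) → ends 25
f at 25 (size 4, align 1) → ends 29
c at 29 (size 1, align 1) → ends 30
total 30 bytes, alignment 1
array of 22: 22 × 30 = 660

660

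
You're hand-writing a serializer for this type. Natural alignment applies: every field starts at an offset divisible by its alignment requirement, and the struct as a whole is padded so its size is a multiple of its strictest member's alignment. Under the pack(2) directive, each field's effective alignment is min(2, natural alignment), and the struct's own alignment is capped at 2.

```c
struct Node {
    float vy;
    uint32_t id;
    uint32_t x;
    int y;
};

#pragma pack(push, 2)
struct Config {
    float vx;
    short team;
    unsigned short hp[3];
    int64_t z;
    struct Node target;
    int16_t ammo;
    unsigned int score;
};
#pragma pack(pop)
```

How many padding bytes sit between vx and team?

0

Node: vy at 0 (size 4, align 4) → ends 4; id at 4 (size 4, align 4) → ends 8; x at 8 (size 4, align 4) → ends 12; y at 12 (size 4, align 4) → ends 16; total 16 bytes, alignment 4
vx at 0 (size 4, align 2) → ends 4
team at 4 (size 2, align 2) → ends 6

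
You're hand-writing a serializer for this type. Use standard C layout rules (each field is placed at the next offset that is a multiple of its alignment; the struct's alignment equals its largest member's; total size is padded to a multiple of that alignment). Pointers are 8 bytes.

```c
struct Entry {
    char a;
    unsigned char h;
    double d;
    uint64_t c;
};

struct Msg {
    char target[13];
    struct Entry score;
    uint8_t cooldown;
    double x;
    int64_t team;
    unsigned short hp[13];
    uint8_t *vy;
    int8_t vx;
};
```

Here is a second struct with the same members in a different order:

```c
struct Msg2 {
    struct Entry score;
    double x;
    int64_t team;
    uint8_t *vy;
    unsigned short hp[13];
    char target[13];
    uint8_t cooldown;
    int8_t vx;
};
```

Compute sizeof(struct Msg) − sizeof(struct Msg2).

Entry: 0..1  a  (1B, 1-aligned); 1..2  h  (1B, 1-aligned); 2..8  -- padding (6B); 8..16  d  (8B, 8-aligned); 16..24  c  (8B, 8-aligned); sizeof = 24, alignof = 8
0..13  target  (13B, 1-aligned)
13..16  -- padding (3B)
16..40  score  (24B, 8-aligned)
40..41  cooldown  (1B, 1-aligned)
41..48  -- padding (7B)
48..56  x  (8B, 8-aligned)
56..64  team  (8B, 8-aligned)
64..90  hp  (26B, 2-aligned)
90..96  -- padding (6B)
96..104  vy  (8B, 8-aligned)
104..105  vx  (1B, 1-aligned)
105..112  -- tail padding (7B)
sizeof = 112, alignof = 8
— Msg2 —
0..24  score  (24B, 8-aligned)
24..32  x  (8B, 8-aligned)
32..40  team  (8B, 8-aligned)
40..48  vy  (8B, 8-aligned)
48..74  hp  (26B, 2-aligned)
74..87  target  (13B, 1-aligned)
87..88  cooldown  (1B, 1-aligned)
88..89  vx  (1B, 1-aligned)
89..96  -- tail padding (7B)
sizeof = 96, alignof = 8
112 − 96 = 16

16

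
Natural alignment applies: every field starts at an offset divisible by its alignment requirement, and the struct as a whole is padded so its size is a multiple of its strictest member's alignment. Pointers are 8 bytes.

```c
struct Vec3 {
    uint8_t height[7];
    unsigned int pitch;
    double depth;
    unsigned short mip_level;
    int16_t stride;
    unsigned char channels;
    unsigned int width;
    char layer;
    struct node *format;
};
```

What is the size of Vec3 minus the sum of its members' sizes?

11

@0: height [7B, align 1] → 7
+1 pad (align 4)
@8: pitch [4B, align 4] → 12
+4 pad (align 8)
@16: depth [8B, align 8] → 24
@24: mip_level [2B, align 2] → 26
@26: stride [2B, align 2] → 28
@28: channels [1B, align 1] → 29
+3 pad (align 4)
@32: width [4B, align 4] → 36
@36: layer [1B, align 1] → 37
+3 pad (align 8)
@40: format [8B, align 8] → 48
size 48, align 8
data bytes 37, size 48 → padding 11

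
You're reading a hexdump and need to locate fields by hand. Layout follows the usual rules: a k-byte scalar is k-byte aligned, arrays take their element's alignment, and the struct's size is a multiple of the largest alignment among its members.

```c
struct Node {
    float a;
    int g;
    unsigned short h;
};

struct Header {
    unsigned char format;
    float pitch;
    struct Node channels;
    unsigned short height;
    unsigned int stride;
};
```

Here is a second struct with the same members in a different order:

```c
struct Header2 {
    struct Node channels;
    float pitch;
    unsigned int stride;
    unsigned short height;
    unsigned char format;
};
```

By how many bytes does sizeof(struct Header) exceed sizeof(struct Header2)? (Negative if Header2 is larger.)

Node: 0..4  a  (4B, 4-aligned); 4..8  g  (4B, 4-aligned); 8..10  h  (2B, 2-aligned); 10..12  -- tail padding (2B); sizeof = 12, alignof = 4
0..1  format  (1B, 1-aligned)
1..4  -- padding (3B)
4..8  pitch  (4B, 4-aligned)
8..20  channels  (12B, 4-aligned)
20..22  height  (2B, 2-aligned)
22..24  -- padding (2B)
24..28  stride  (4B, 4-aligned)
sizeof = 28, alignof = 4
— Header2 —
0..12  channels  (12B, 4-aligned)
12..16  pitch  (4B, 4-aligned)
16..20  stride  (4B, 4-aligned)
20..22  height  (2B, 2-aligned)
22..23  format  (1B, 1-aligned)
23..24  -- tail padding (1B)
sizeof = 24, alignof = 4
28 − 24 = 4

4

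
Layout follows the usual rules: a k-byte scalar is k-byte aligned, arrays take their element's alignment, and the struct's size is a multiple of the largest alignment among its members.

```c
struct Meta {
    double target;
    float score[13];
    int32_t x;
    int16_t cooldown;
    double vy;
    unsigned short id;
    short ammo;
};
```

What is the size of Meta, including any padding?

0..8  target  (8B, 8-aligned)
8..60  score  (52B, 4-aligned)
60..64  x  (4B, 4-aligned)
64..66  cooldown  (2B, 2-aligned)
66..72  -- padding (6B)
72..80  vy  (8B, 8-aligned)
80..82  id  (2B, 2-aligned)
82..84  ammo  (2B, 2-aligned)
84..88  -- tail padding (4B)
sizeof = 88, alignof = 8

88 bytes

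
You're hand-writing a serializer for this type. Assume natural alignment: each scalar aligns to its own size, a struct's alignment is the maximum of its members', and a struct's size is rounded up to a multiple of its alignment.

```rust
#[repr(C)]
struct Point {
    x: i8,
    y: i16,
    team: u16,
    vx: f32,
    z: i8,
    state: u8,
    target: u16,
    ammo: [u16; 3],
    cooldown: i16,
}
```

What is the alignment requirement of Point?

member alignments: x=1, y=2, team=2, vx=4, z=1, state=1, target=2, ammo=2, cooldown=2
max = 4

4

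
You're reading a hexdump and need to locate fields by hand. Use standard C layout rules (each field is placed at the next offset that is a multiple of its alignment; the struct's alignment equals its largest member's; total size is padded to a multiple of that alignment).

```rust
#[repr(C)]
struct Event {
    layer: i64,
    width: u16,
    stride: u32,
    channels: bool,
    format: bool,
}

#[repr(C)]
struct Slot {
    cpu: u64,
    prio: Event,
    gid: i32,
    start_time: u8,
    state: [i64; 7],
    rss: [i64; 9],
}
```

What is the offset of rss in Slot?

Event: layer at 0 (size 8, align 8) → ends 8; width at 8 (size 2, align 2) → ends 10; pad 2 to align 4 for stride; stride at 12 (size 4, align 4) → ends 16; channels at 16 (size 1, align 1) → ends 17; format at 17 (size 1, align 1) → ends 18; tail pad 6 to reach multiple of 8; total 24 bytes, alignment 8
cpu at 0 (size 8, align 8) → ends 8
prio at 8 (size 24, align 8) → ends 32
gid at 32 (size 4, align 4) → ends 36
start_time at 36 (size 1, align 1) → ends 37
pad 3 to align 8 for state
state at 40 (size 56, align 8) → ends 96
rss at 96 (size 72, align 8) → ends 168

96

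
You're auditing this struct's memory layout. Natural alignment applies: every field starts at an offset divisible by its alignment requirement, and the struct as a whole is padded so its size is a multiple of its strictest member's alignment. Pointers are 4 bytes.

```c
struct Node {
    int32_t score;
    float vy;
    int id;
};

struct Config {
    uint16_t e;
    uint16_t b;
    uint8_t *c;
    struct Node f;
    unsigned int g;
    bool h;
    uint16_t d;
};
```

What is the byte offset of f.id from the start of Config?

16

Node: 0..4  score  (4B, 4-aligned); 4..8  vy  (4B, 4-aligned); 8..12  id  (4B, 4-aligned); sizeof = 12, alignof = 4
0..2  e  (2B, 2-aligned)
2..4  b  (2B, 2-aligned)
4..8  c  (4B, 4-aligned)
8..20  f  (12B, 4-aligned)
within Node: id at 8
8 + 8 = 16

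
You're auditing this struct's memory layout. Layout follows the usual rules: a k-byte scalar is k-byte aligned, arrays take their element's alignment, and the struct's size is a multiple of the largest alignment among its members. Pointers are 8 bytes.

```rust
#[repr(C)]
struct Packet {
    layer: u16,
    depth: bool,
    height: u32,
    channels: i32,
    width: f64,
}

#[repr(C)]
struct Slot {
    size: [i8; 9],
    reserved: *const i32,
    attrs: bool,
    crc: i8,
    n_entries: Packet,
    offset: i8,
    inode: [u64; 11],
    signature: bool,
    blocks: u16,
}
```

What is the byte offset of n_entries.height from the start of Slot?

36

Packet: layer at 0 (size 2, align 2) → ends 2; depth at 2 (size 1, align 1) → ends 3; pad 1 to align 4 for height; height at 4 (size 4, align 4) → ends 8; channels at 8 (size 4, align 4) → ends 12; pad 4 to align 8 for width; width at 16 (size 8, align 8) → ends 24; total 24 bytes, alignment 8
size at 0 (size 9, align 1) → ends 9
pad 7 to align 8 for reserved
reserved at 16 (size 8, align 8) → ends 24
attrs at 24 (size 1, align 1) → ends 25
crc at 25 (size 1, align 1) → ends 26
pad 6 to align 8 for n_entries
n_entries at 32 (size 24, align 8) → ends 56
within Packet: height at 4
32 + 4 = 36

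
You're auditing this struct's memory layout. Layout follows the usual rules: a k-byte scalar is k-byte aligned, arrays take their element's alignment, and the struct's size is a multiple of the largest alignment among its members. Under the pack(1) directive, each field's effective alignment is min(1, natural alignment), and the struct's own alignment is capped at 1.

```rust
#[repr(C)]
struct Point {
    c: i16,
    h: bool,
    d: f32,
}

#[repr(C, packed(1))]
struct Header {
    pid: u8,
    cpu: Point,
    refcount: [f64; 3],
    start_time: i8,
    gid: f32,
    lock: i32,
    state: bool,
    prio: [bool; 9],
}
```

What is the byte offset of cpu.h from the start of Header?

Point: 0..2  c  (2B, 2-aligned); 2..3  h  (1B, 1-aligned); 3..4  -- padding (1B); 4..8  d  (4B, 4-aligned); sizeof = 8, alignof = 4
0..1  pid  (1B, 1-aligned)
1..9  cpu  (8B, 1-aligned)
within Point: h at 2
1 + 2 = 3

3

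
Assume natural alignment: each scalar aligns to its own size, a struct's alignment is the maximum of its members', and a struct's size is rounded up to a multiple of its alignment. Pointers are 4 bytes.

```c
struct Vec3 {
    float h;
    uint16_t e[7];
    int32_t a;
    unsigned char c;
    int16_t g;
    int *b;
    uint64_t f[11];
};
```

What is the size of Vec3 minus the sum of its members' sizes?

h at 0 (size 4, align 4) → ends 4
e at 4 (size 14, align 2) → ends 18
pad 2 to align 4 for a
a at 20 (size 4, align 4) → ends 24
c at 24 (size 1, align 1) → ends 25
pad 1 to align 2 for g
g at 26 (size 2, align 2) → ends 28
b at 28 (size 4, align 4) → ends 32
f at 32 (size 88, align 8) → ends 120
total 120 bytes, alignment 8
data bytes 117, size 120 → padding 3

3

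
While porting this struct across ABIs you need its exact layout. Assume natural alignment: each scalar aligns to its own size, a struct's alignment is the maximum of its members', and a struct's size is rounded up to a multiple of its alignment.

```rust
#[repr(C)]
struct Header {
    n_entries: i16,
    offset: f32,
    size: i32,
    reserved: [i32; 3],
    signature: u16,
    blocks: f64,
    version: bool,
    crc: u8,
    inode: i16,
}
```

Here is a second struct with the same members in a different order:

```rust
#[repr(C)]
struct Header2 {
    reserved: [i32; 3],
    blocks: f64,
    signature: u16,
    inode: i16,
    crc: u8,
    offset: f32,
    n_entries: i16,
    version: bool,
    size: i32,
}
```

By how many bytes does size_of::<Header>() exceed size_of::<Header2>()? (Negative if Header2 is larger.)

0..2  n_entries  (2B, 2-aligned)
2..4  -- padding (2B)
4..8  offset  (4B, 4-aligned)
8..12  size  (4B, 4-aligned)
12..24  reserved  (12B, 4-aligned)
24..26  signature  (2B, 2-aligned)
26..32  -- padding (6B)
32..40  blocks  (8B, 8-aligned)
40..41  version  (1B, 1-aligned)
41..42  crc  (1B, 1-aligned)
42..44  inode  (2B, 2-aligned)
44..48  -- tail padding (4B)
sizeof = 48, alignof = 8
— Header2 —
0..12  reserved  (12B, 4-aligned)
12..16  -- padding (4B)
16..24  blocks  (8B, 8-aligned)
24..26  signature  (2B, 2-aligned)
26..28  inode  (2B, 2-aligned)
28..29  crc  (1B, 1-aligned)
29..32  -- padding (3B)
32..36  offset  (4B, 4-aligned)
36..38  n_entries  (2B, 2-aligned)
38..39  version  (1B, 1-aligned)
39..40  -- padding (1B)
40..44  size  (4B, 4-aligned)
44..48  -- tail padding (4B)
sizeof = 48, alignof = 8
48 − 48 = 0

0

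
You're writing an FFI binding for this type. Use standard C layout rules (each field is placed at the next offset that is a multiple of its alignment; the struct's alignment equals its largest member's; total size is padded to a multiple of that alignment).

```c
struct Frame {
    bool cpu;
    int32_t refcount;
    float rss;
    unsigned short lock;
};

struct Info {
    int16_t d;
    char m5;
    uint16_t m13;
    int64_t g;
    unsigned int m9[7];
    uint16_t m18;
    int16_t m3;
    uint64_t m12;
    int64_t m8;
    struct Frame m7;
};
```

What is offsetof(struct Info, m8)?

Frame: @0: cpu [1B, align 1] → 1; +3 pad (align 4); @4: refcount [4B, align 4] → 8; @8: rss [4B, align 4] → 12; @12: lock [2B, align 2] → 14; +2 tail pad (align 4); size 16, align 4
@0: d [2B, align 2] → 2
@2: m5 [1B, align 1] → 3
+1 pad (align 2)
@4: m13 [2B, align 2] → 6
+2 pad (align 8)
@8: g [8B, align 8] → 16
@16: m9 [28B, align 4] → 44
@44: m18 [2B, align 2] → 46
@46: m3 [2B, align 2] → 48
@48: m12 [8B, align 8] → 56
@56: m8 [8B, align 8] → 64

56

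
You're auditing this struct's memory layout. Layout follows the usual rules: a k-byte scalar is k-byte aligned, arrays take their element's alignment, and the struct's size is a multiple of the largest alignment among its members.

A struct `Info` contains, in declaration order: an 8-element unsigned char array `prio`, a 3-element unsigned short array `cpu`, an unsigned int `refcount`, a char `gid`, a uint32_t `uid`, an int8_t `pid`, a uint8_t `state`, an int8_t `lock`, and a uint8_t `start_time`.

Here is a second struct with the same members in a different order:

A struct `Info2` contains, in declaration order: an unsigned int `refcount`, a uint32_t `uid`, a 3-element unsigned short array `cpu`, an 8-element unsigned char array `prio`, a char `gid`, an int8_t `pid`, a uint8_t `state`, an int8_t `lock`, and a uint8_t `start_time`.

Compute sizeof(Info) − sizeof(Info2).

4

0..8  prio  (8B, 1-aligned)
8..14  cpu  (6B, 2-aligned)
14..16  -- padding (2B)
16..20  refcount  (4B, 4-aligned)
20..21  gid  (1B, 1-aligned)
21..24  -- padding (3B)
24..28  uid  (4B, 4-aligned)
28..29  pid  (1B, 1-aligned)
29..30  state  (1B, 1-aligned)
30..31  lock  (1B, 1-aligned)
31..32  start_time  (1B, 1-aligned)
sizeof = 32, alignof = 4
— Info2 —
0..4  refcount  (4B, 4-aligned)
4..8  uid  (4B, 4-aligned)
8..14  cpu  (6B, 2-aligned)
14..22  prio  (8B, 1-aligned)
22..23  gid  (1B, 1-aligned)
23..24  pid  (1B, 1-aligned)
24..25  state  (1B, 1-aligned)
25..26  lock  (1B, 1-aligned)
26..27  start_time  (1B, 1-aligned)
27..28  -- tail padding (1B)
sizeof = 28, alignof = 4
32 − 28 = 4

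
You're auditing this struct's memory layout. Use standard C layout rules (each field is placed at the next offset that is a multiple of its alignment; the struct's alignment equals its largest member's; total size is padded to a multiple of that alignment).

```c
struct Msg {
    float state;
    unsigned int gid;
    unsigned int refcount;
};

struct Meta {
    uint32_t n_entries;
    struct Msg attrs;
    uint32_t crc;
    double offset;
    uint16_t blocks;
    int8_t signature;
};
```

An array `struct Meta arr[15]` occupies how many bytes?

Msg: 0..4  state  (4B, 4-aligned); 4..8  gid  (4B, 4-aligned); 8..12  refcount  (4B, 4-aligned); sizeof = 12, alignof = 4
0..4  n_entries  (4B, 4-aligned)
4..16  attrs  (12B, 4-aligned)
16..20  crc  (4B, 4-aligned)
20..24  -- padding (4B)
24..32  offset  (8B, 8-aligned)
32..34  blocks  (2B, 2-aligned)
34..35  signature  (1B, 1-aligned)
35..40  -- tail padding (5B)
sizeof = 40, alignof = 8
array of 15: 15 × 40 = 600

600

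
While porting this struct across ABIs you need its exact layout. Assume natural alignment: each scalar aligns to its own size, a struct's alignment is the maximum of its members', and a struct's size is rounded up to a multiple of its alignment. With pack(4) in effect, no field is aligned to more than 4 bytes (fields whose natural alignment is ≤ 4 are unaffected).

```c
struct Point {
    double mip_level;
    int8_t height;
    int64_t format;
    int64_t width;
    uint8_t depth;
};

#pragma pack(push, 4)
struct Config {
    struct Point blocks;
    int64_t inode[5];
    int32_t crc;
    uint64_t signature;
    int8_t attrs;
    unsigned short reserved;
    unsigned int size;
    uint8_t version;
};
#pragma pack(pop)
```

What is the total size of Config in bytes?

Point: @0: mip_level [8B, align 8] → 8; @8: height [1B, align 1] → 9; +7 pad (align 8); @16: format [8B, align 8] → 24; @24: width [8B, align 8] → 32; @32: depth [1B, align 1] → 33; +7 tail pad (align 8); size 40, align 8
@0: blocks [40B, align 4] → 40
@40: inode [40B, align 4] → 80
@80: crc [4B, align 4] → 84
@84: signature [8B, align 4] → 92
@92: attrs [1B, align 1] → 93
+1 pad (align 2)
@94: reserved [2B, align 2] → 96
@96: size [4B, align 4] → 100
@100: version [1B, align 1] → 101
+3 tail pad (align 4)
size 104, align 4

104 bytes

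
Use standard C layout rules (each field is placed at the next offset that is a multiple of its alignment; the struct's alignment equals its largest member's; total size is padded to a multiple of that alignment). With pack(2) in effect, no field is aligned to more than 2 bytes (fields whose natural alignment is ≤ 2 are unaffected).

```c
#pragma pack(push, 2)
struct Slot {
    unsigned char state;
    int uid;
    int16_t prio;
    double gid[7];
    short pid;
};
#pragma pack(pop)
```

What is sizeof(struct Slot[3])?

0..1  state  (1B, 1-aligned)
1..2  -- padding (1B)
2..6  uid  (4B, 2-aligned)
6..8  prio  (2B, 2-aligned)
8..64  gid  (56B, 2-aligned)
64..66  pid  (2B, 2-aligned)
sizeof = 66, alignof = 2
array of 3: 3 × 66 = 198

198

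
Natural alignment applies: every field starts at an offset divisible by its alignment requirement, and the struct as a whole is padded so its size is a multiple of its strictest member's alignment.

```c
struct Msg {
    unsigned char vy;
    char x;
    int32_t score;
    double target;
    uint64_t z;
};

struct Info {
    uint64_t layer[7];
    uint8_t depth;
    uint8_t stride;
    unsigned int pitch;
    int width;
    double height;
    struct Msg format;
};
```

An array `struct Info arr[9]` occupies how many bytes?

936

Msg: @0: vy [1B, align 1] → 1; @1: x [1B, align 1] → 2; +2 pad (align 4); @4: score [4B, align 4] → 8; @8: target [8B, align 8] → 16; @16: z [8B, align 8] → 24; size 24, align 8
@0: layer [56B, align 8] → 56
@56: depth [1B, align 1] → 57
@57: stride [1B, align 1] → 58
+2 pad (align 4)
@60: pitch [4B, align 4] → 64
@64: width [4B, align 4] → 68
+4 pad (align 8)
@72: height [8B, align 8] → 80
@80: format [24B, align 8] → 104
size 104, align 8
array of 9: 9 × 104 = 936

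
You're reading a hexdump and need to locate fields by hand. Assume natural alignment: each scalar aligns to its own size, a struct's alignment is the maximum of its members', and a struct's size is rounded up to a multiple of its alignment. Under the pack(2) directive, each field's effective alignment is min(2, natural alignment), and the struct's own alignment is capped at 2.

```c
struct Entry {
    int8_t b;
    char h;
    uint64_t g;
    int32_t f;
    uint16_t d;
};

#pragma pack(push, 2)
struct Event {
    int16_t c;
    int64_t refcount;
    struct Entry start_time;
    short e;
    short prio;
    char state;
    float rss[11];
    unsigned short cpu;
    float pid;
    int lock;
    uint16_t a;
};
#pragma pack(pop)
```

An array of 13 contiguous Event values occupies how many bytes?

Entry: @0: b [1B, align 1] → 1; @1: h [1B, align 1] → 2; +6 pad (align 8); @8: g [8B, align 8] → 16; @16: f [4B, align 4] → 20; @20: d [2B, align 2] → 22; +2 tail pad (align 8); size 24, align 8
@0: c [2B, align 2] → 2
@2: refcount [8B, align 2] → 10
@10: start_time [24B, align 2] → 34
@34: e [2B, align 2] → 36
@36: prio [2B, align 2] → 38
@38: state [1B, align 1] → 39
+1 pad (align 2)
@40: rss [44B, align 2] → 84
@84: cpu [2B, align 2] → 86
@86: pid [4B, align 2] → 90
@90: lock [4B, align 2] → 94
@94: a [2B, align 2] → 96
size 96, align 2
array of 13: 13 × 96 = 1248

1248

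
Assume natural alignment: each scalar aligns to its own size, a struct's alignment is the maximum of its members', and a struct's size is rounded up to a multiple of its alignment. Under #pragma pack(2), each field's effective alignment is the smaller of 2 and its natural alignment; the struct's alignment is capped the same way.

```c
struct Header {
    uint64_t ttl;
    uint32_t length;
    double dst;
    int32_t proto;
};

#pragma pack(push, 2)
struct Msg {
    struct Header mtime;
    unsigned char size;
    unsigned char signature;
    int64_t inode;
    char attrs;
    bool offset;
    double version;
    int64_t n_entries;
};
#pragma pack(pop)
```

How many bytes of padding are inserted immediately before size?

0

Header: ttl at 0 (size 8, align 8) → ends 8; length at 8 (size 4, align 4) → ends 12; pad 4 to align 8 for dst; dst at 16 (size 8, align 8) → ends 24; proto at 24 (size 4, align 4) → ends 28; tail pad 4 to reach multiple of 8; total 32 bytes, alignment 8
mtime at 0 (size 32, align 2) → ends 32
size at 32 (size 1, align 1) → ends 33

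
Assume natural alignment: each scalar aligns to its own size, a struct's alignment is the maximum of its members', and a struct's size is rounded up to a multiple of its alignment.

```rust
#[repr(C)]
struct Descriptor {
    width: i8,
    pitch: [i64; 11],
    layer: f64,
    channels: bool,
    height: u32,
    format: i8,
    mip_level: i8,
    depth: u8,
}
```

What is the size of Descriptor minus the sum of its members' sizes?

15

@0: width [1B, align 1] → 1
+7 pad (align 8)
@8: pitch [88B, align 8] → 96
@96: layer [8B, align 8] → 104
@104: channels [1B, align 1] → 105
+3 pad (align 4)
@108: height [4B, align 4] → 112
@112: format [1B, align 1] → 113
@113: mip_level [1B, align 1] → 114
@114: depth [1B, align 1] → 115
+5 tail pad (align 8)
size 120, align 8
data bytes 105, size 120 → padding 15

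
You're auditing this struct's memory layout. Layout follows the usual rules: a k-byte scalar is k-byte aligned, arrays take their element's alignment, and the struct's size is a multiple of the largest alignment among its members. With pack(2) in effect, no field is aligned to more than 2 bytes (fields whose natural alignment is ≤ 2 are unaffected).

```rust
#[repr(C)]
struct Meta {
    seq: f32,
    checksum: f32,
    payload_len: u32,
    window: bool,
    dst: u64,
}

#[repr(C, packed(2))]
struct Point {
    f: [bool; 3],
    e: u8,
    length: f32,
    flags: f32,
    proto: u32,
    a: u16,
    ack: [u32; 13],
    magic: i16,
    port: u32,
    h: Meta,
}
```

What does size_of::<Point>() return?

100 bytes

Meta: seq at 0 (size 4, align 4) → ends 4; checksum at 4 (size 4, align 4) → ends 8; payload_len at 8 (size 4, align 4) → ends 12; window at 12 (size 1, align 1) → ends 13; pad 3 to align 8 for dst; dst at 16 (size 8, align 8) → ends 24; total 24 bytes, alignment 8
f at 0 (size 3, align 1) → ends 3
e at 3 (size 1, align 1) → ends 4
length at 4 (size 4, align 2) → ends 8
flags at 8 (size 4, align 2) → ends 12
proto at 12 (size 4, align 2) → ends 16
a at 16 (size 2, align 2) → ends 18
ack at 18 (size 52, align 2) → ends 70
magic at 70 (size 2, align 2) → ends 72
port at 72 (size 4, align 2) → ends 76
h at 76 (size 24, align 2) → ends 100
total 100 bytes, alignment 2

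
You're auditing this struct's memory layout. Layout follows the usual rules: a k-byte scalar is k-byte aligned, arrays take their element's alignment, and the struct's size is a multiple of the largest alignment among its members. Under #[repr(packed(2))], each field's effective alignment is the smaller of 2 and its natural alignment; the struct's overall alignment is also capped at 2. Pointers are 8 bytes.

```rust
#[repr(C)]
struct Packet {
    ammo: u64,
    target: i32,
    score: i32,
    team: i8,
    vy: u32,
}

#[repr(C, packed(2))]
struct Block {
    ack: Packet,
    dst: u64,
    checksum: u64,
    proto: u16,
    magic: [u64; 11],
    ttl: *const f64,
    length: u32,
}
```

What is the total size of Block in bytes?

142 bytes

Packet: @0: ammo [8B, align 8] → 8; @8: target [4B, align 4] → 12; @12: score [4B, align 4] → 16; @16: team [1B, align 1] → 17; +3 pad (align 4); @20: vy [4B, align 4] → 24; size 24, align 8
@0: ack [24B, align 2] → 24
@24: dst [8B, align 2] → 32
@32: checksum [8B, align 2] → 40
@40: proto [2B, align 2] → 42
@42: magic [88B, align 2] → 130
@130: ttl [8B, align 2] → 138
@138: length [4B, align 2] → 142
size 142, align 2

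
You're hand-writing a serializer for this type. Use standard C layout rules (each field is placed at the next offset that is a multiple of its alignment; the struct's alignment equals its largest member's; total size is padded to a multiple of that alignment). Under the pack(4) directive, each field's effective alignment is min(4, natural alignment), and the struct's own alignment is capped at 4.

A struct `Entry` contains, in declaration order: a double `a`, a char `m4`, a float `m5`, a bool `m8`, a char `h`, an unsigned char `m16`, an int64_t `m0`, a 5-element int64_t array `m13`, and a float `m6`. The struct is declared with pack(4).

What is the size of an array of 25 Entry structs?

1800

a at 0 (size 8, align 4) → ends 8
m4 at 8 (size 1, align 1) → ends 9
pad 3 to align 4 for m5
m5 at 12 (size 4, align 4) → ends 16
m8 at 16 (size 1, align 1) → ends 17
h at 17 (size 1, align 1) → ends 18
m16 at 18 (size 1, align 1) → ends 19
pad 1 to align 4 for m0
m0 at 20 (size 8, align 4) → ends 28
m13 at 28 (size 40, align 4) → ends 68
m6 at 68 (size 4, align 4) → ends 72
total 72 bytes, alignment 4
array of 25: 25 × 72 = 1800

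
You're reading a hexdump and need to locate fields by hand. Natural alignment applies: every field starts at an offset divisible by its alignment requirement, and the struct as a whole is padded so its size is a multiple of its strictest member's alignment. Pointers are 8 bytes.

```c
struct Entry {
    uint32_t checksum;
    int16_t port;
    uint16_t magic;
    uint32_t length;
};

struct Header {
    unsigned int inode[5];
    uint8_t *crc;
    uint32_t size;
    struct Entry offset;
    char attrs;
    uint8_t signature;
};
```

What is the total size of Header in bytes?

Entry: 0..4  checksum  (4B, 4-aligned); 4..6  port  (2B, 2-aligned); 6..8  magic  (2B, 2-aligned); 8..12  length  (4B, 4-aligned); sizeof = 12, alignof = 4
0..20  inode  (20B, 4-aligned)
20..24  -- padding (4B)
24..32  crc  (8B, 8-aligned)
32..36  size  (4B, 4-aligned)
36..48  offset  (12B, 4-aligned)
48..49  attrs  (1B, 1-aligned)
49..50  signature  (1B, 1-aligned)
50..56  -- tail padding (6B)
sizeof = 56, alignof = 8

56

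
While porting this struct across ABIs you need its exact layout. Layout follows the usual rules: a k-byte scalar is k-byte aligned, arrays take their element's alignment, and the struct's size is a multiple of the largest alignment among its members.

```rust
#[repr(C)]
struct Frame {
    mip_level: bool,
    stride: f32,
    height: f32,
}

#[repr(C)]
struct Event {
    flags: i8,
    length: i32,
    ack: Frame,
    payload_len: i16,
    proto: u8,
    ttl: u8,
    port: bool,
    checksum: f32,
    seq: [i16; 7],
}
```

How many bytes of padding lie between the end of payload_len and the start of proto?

Frame: @0: mip_level [1B, align 1] → 1; +3 pad (align 4); @4: stride [4B, align 4] → 8; @8: height [4B, align 4] → 12; size 12, align 4
@0: flags [1B, align 1] → 1
+3 pad (align 4)
@4: length [4B, align 4] → 8
@8: ack [12B, align 4] → 20
@20: payload_len [2B, align 2] → 22
@22: proto [1B, align 1] → 23

0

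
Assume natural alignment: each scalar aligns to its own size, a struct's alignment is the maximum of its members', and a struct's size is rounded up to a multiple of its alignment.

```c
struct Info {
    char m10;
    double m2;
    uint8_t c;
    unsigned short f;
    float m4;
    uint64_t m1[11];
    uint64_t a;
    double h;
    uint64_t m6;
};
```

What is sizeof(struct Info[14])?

1904

m10 at 0 (size 1, align 1) → ends 1
pad 7 to align 8 for m2
m2 at 8 (size 8, align 8) → ends 16
c at 16 (size 1, align 1) → ends 17
pad 1 to align 2 for f
f at 18 (size 2, align 2) → ends 20
m4 at 20 (size 4, align 4) → ends 24
m1 at 24 (size 88, align 8) → ends 112
a at 112 (size 8, align 8) → ends 120
h at 120 (size 8, align 8) → ends 128
m6 at 128 (size 8, align 8) → ends 136
total 136 bytes, alignment 8
array of 14: 14 × 136 = 1904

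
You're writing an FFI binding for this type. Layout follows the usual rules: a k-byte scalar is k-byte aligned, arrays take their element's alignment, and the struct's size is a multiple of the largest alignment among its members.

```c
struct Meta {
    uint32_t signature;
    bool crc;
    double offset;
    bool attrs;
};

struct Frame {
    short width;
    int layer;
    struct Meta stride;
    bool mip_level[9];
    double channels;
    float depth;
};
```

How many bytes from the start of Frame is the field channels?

Meta: 0..4  signature  (4B, 4-aligned); 4..5  crc  (1B, 1-aligned); 5..8  -- padding (3B); 8..16  offset  (8B, 8-aligned); 16..17  attrs  (1B, 1-aligned); 17..24  -- tail padding (7B); sizeof = 24, alignof = 8
0..2  width  (2B, 2-aligned)
2..4  -- padding (2B)
4..8  layer  (4B, 4-aligned)
8..32  stride  (24B, 8-aligned)
32..41  mip_level  (9B, 1-aligned)
41..48  -- padding (7B)
48..56  channels  (8B, 8-aligned)

48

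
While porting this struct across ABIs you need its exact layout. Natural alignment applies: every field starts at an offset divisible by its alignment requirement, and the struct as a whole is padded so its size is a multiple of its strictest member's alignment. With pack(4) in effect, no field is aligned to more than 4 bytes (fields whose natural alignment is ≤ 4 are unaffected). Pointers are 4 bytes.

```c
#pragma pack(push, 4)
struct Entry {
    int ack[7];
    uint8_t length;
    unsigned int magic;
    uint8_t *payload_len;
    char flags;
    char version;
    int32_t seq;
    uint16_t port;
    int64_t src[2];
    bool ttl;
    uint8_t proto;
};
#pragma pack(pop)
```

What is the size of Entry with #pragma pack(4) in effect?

@0: ack [28B, align 4] → 28
@28: length [1B, align 1] → 29
+3 pad (align 4)
@32: magic [4B, align 4] → 36
@36: payload_len [4B, align 4] → 40
@40: flags [1B, align 1] → 41
@41: version [1B, align 1] → 42
+2 pad (align 4)
@44: seq [4B, align 4] → 48
@48: port [2B, align 2] → 50
+2 pad (align 4)
@52: src [16B, align 4] → 68
@68: ttl [1B, align 1] → 69
@69: proto [1B, align 1] → 70
+2 tail pad (align 4)
size 72, align 4

72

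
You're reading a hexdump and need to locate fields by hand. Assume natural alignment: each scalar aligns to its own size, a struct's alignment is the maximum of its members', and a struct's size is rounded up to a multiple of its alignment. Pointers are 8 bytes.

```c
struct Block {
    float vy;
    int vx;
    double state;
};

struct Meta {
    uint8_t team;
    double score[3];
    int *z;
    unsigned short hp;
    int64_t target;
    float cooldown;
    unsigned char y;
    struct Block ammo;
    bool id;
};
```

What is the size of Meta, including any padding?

88 bytes

Block: @0: vy [4B, align 4] → 4; @4: vx [4B, align 4] → 8; @8: state [8B, align 8] → 16; size 16, align 8
@0: team [1B, align 1] → 1
+7 pad (align 8)
@8: score [24B, align 8] → 32
@32: z [8B, align 8] → 40
@40: hp [2B, align 2] → 42
+6 pad (align 8)
@48: target [8B, align 8] → 56
@56: cooldown [4B, align 4] → 60
@60: y [1B, align 1] → 61
+3 pad (align 8)
@64: ammo [16B, align 8] → 80
@80: id [1B, align 1] → 81
+7 tail pad (align 8)
size 88, align 8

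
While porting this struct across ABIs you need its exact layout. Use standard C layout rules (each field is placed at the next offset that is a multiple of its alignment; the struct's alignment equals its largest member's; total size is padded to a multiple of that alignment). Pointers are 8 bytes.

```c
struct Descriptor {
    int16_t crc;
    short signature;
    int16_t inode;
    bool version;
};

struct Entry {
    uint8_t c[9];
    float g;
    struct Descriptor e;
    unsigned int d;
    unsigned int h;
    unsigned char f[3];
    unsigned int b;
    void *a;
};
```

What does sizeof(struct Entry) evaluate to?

Descriptor: @0: crc [2B, align 2] → 2; @2: signature [2B, align 2] → 4; @4: inode [2B, align 2] → 6; @6: version [1B, align 1] → 7; +1 tail pad (align 2); size 8, align 2
@0: c [9B, align 1] → 9
+3 pad (align 4)
@12: g [4B, align 4] → 16
@16: e [8B, align 2] → 24
@24: d [4B, align 4] → 28
@28: h [4B, align 4] → 32
@32: f [3B, align 1] → 35
+1 pad (align 4)
@36: b [4B, align 4] → 40
@40: a [8B, align 8] → 48
size 48, align 8

48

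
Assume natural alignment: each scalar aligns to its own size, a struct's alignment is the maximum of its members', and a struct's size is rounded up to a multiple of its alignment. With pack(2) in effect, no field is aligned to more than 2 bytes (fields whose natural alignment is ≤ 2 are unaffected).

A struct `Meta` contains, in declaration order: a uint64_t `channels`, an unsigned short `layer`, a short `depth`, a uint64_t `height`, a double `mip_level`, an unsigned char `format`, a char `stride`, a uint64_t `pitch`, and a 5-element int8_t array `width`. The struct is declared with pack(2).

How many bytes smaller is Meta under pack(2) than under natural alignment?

natural layout:
  0..8  channels  (8B, 8-aligned)
  8..10  layer  (2B, 2-aligned)
  10..12  depth  (2B, 2-aligned)
  12..16  -- padding (4B)
  16..24  height  (8B, 8-aligned)
  24..32  mip_level  (8B, 8-aligned)
  32..33  format  (1B, 1-aligned)
  33..34  stride  (1B, 1-aligned)
  34..40  -- padding (6B)
  40..48  pitch  (8B, 8-aligned)
  48..53  width  (5B, 1-aligned)
  53..56  -- tail padding (3B)
  sizeof = 56, alignof = 8
packed(2) layout:
  0..8  channels  (8B, 2-aligned)
  8..10  layer  (2B, 2-aligned)
  10..12  depth  (2B, 2-aligned)
  12..20  height  (8B, 2-aligned)
  20..28  mip_level  (8B, 2-aligned)
  28..29  format  (1B, 1-aligned)
  29..30  stride  (1B, 1-aligned)
  30..38  pitch  (8B, 2-aligned)
  38..43  width  (5B, 1-aligned)
  43..44  -- tail padding (1B)
  sizeof = 44, alignof = 2
56 − 44 = 12

12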